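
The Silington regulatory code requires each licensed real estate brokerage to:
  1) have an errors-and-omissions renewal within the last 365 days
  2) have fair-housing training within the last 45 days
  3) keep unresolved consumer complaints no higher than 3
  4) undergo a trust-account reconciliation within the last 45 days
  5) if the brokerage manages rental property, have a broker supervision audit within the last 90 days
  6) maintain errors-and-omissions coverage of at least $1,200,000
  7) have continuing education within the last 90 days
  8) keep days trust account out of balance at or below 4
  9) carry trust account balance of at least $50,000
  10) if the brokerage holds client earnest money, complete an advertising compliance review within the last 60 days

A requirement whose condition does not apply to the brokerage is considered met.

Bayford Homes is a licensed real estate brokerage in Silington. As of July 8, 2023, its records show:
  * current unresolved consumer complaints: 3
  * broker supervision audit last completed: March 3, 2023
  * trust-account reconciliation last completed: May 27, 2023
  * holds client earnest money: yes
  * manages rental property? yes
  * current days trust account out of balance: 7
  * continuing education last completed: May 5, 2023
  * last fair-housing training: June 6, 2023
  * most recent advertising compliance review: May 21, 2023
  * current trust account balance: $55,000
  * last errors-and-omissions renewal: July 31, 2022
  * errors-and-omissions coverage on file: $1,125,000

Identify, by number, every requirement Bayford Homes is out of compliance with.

1. errors-and-omissions renewal 342 days ago vs limit 365 → met
2. fair-housing training 32 days ago vs limit 45 → met
3. unresolved consumer complaints 3 ≤ 3 → met
4. trust-account reconciliation 42 days ago vs limit 45 → met
5. condition 'manages rental property' holds; broker supervision audit 127 days ago vs limit 90 → not met
6. errors-and-omissions coverage $1,125,000 < $1,200,000 → not met
7. continuing education 64 days ago vs limit 90 → met
8. days trust account out of balance 7 > 4 → not met
9. trust account balance $55,000 ≥ $50,000 → met
10. condition 'holds client earnest money' holds; advertising compliance review 48 days ago vs limit 60 → met
Not met: 5, 6, 8

5, 6, 8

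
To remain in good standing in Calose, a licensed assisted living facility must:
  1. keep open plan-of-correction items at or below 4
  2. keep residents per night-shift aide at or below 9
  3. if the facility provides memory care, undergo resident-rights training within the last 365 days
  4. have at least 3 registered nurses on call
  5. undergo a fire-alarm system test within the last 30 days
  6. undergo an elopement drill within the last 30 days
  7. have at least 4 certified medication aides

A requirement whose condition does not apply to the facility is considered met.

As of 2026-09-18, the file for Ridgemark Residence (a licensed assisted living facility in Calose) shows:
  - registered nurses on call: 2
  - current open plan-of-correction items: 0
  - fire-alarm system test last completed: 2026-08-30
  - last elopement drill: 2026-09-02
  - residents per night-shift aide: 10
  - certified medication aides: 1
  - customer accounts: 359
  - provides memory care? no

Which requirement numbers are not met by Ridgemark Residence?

1. open plan-of-correction items 0 ≤ 4 → met
2. residents per night-shift aide 10 > 9 → not met
3. condition 'provides memory care' does not hold → requirement n/a → met
4. registered nurses on call 2 < 3 → not met
5. fire-alarm system test 19 days ago vs limit 30 → met
6. elopement drill 16 days ago vs limit 30 → met
7. certified medication aides 1 < 4 → not met
Not met: 2, 4, 7

2, 4, 7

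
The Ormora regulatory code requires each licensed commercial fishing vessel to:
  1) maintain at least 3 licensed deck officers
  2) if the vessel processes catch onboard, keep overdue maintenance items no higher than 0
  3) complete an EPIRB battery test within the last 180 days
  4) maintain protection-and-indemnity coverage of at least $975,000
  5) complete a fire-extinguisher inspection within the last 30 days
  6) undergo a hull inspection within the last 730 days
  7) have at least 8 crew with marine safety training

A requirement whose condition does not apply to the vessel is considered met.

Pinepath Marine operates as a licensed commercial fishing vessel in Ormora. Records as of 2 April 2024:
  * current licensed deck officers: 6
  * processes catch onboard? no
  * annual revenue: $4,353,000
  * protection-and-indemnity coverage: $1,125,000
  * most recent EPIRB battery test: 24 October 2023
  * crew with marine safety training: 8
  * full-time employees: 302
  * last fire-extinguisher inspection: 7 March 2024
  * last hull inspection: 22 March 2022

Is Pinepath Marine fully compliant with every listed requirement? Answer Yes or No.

1. licensed deck officers 6 ≥ 3 → met
2. condition 'processes catch onboard' does not hold → requirement n/a → met
3. EPIRB battery test 161 days ago vs limit 180 → met
4. protection-and-indemnity coverage $1,125,000 ≥ $975,000 → met
5. fire-extinguisher inspection 26 days ago vs limit 30 → met
6. hull inspection 742 days ago vs limit 730 → not met
7. crew with marine safety training 8 ≥ 8 → met
Not met: 6

No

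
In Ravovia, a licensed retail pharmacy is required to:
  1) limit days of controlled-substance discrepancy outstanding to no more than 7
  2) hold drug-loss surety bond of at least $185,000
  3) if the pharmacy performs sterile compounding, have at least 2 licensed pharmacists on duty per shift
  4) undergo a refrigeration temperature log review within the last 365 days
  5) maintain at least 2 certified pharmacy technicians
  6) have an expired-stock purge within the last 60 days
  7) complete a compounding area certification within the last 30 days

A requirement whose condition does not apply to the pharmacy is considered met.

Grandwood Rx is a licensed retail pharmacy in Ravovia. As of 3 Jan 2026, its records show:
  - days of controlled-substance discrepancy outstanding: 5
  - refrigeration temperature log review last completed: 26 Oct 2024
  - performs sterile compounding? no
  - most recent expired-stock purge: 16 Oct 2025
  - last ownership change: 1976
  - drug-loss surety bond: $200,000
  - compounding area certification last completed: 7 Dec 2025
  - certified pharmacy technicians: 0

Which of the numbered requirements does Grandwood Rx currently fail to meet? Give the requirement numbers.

1. days of controlled-substance discrepancy outstanding 5 ≤ 7 → met
2. drug-loss surety bond $200,000 ≥ $185,000 → met
3. condition 'performs sterile compounding' does not hold → requirement n/a → met
4. refrigeration temperature log review 434 days ago vs limit 365 → not met
5. certified pharmacy technicians 0 < 2 → not met
6. expired-stock purge 79 days ago vs limit 60 → not met
7. compounding area certification 27 days ago vs limit 30 → met
Not met: 4, 5, 6

4, 5, 6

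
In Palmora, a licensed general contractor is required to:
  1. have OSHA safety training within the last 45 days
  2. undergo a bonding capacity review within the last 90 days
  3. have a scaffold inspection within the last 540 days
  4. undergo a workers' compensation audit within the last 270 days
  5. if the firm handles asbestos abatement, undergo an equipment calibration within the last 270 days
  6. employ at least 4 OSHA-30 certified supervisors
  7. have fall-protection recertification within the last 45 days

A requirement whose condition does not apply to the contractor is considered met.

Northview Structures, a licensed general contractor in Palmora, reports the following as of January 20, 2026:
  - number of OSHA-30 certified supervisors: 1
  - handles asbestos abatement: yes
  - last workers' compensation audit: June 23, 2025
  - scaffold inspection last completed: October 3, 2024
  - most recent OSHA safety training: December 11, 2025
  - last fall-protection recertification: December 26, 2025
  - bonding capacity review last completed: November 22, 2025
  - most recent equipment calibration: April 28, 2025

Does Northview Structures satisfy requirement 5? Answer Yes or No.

Yes

5. condition 'handles asbestos abatement' holds; equipment calibration 267 days ago vs limit 270 → met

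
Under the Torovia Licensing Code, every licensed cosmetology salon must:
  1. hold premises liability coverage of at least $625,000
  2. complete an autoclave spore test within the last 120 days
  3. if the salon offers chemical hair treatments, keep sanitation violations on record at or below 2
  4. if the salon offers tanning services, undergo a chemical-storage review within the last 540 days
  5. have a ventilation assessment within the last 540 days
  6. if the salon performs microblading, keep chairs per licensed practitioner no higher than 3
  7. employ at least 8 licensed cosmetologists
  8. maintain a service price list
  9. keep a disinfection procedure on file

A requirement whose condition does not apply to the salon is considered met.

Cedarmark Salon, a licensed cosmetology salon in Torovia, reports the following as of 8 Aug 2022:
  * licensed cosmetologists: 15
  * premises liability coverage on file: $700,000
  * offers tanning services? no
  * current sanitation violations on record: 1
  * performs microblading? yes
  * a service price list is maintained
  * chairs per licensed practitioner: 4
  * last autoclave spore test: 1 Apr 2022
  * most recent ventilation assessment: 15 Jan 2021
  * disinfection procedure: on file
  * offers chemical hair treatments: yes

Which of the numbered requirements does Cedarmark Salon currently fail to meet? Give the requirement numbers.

2, 5, 6

1. premises liability coverage $700,000 ≥ $625,000 → met
2. autoclave spore test 129 days ago vs limit 120 → not met
3. condition 'offers chemical hair treatments' holds; sanitation violations on record 1 ≤ 2 → met
4. condition 'offers tanning services' does not hold → requirement n/a → met
5. ventilation assessment 570 days ago vs limit 540 → not met
6. condition 'performs microblading' holds; chairs per licensed practitioner 4 > 3 → not met
7. licensed cosmetologists 15 ≥ 8 → met
8. service price list present → met
9. disinfection procedure present → met
Not met: 2, 5, 6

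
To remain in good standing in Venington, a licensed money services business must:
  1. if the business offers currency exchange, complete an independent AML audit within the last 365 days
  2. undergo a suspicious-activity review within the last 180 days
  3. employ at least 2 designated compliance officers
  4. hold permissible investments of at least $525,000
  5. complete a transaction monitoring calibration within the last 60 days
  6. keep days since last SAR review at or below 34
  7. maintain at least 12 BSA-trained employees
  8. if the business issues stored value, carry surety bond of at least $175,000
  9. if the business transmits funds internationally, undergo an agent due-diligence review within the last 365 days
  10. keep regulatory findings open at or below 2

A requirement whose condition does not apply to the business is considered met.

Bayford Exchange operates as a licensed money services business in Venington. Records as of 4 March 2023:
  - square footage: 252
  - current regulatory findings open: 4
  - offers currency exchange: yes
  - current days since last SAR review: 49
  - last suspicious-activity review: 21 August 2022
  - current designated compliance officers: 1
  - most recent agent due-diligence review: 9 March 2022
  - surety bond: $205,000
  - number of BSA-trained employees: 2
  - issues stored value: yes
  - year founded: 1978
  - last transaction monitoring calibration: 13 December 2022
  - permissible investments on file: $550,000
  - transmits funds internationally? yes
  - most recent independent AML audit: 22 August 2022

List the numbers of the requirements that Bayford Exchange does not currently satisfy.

2, 3, 5, 6, 7, 10

1. condition 'offers currency exchange' holds; independent AML audit 194 days ago vs limit 365 → met
2. suspicious-activity review 195 days ago vs limit 180 → not met
3. designated compliance officers 1 < 2 → not met
4. permissible investments $550,000 ≥ $525,000 → met
5. transaction monitoring calibration 81 days ago vs limit 60 → not met
6. days since last SAR review 49 > 34 → not met
7. BSA-trained employees 2 < 12 → not met
8. condition 'issues stored value' holds; surety bond $205,000 ≥ $175,000 → met
9. condition 'transmits funds internationally' holds; agent due-diligence review 360 days ago vs limit 365 → met
10. regulatory findings open 4 > 2 → not met
Not met: 2, 3, 5, 6, 7, 10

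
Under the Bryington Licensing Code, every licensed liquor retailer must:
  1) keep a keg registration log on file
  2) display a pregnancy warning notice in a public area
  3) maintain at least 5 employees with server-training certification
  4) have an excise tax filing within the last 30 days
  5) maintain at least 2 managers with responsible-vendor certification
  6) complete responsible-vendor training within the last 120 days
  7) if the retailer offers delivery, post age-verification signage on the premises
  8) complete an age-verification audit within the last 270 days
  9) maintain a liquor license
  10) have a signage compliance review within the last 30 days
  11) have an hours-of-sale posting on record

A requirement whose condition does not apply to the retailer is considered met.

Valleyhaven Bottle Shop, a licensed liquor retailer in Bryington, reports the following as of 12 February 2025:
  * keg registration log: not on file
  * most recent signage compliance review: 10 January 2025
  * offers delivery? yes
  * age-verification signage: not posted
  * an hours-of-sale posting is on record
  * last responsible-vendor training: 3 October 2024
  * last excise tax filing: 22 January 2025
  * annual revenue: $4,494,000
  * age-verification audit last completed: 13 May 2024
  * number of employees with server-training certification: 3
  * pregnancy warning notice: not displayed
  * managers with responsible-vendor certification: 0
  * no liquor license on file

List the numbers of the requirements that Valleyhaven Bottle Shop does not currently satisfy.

1. keg registration log absent → not met
2. pregnancy warning notice absent → not met
3. employees with server-training certification 3 < 5 → not met
4. excise tax filing 21 days ago vs limit 30 → met
5. managers with responsible-vendor certification 0 < 2 → not met
6. responsible-vendor training 132 days ago vs limit 120 → not met
7. condition 'offers delivery' holds; age-verification signage absent → not met
8. age-verification audit 275 days ago vs limit 270 → not met
9. liquor license absent → not met
10. signage compliance review 33 days ago vs limit 30 → not met
11. hours-of-sale posting present → met
Not met: 1, 2, 3, 5, 6, 7, 8, 9, 10

1, 2, 3, 5, 6, 7, 8, 9, 10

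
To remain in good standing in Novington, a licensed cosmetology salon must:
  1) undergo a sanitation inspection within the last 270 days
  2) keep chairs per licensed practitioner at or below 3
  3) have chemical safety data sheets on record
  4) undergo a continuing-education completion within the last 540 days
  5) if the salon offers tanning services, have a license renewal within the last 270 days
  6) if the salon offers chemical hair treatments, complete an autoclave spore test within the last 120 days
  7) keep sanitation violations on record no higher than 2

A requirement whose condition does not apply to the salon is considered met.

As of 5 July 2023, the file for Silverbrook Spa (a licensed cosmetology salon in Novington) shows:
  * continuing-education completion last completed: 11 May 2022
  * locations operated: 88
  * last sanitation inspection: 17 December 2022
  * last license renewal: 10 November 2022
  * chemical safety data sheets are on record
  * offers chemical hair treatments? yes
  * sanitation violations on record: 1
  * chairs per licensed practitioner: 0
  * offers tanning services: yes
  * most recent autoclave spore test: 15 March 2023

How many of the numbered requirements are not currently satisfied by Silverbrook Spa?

0

1. sanitation inspection 200 days ago vs limit 270 → met
2. chairs per licensed practitioner 0 ≤ 3 → met
3. chemical safety data sheets present → met
4. continuing-education completion 420 days ago vs limit 540 → met
5. condition 'offers tanning services' holds; license renewal 237 days ago vs limit 270 → met
6. condition 'offers chemical hair treatments' holds; autoclave spore test 112 days ago vs limit 120 → met
7. sanitation violations on record 1 ≤ 2 → met
Not met: 0 of 7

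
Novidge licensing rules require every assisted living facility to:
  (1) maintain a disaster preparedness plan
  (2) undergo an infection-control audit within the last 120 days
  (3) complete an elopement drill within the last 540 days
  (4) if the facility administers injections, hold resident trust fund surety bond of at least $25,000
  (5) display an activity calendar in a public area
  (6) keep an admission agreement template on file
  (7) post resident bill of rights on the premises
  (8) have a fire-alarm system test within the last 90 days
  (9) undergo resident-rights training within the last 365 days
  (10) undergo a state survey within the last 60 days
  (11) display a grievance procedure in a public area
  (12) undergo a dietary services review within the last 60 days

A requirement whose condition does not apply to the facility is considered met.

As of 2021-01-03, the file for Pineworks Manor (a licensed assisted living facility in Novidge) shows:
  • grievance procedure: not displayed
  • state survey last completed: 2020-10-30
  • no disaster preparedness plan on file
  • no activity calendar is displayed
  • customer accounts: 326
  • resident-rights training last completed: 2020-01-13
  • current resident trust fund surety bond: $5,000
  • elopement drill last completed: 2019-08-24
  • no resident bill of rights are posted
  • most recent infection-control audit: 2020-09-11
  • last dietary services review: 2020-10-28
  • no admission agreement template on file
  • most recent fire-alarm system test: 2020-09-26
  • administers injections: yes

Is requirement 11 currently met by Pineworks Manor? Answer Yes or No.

11. grievance procedure absent → not met

No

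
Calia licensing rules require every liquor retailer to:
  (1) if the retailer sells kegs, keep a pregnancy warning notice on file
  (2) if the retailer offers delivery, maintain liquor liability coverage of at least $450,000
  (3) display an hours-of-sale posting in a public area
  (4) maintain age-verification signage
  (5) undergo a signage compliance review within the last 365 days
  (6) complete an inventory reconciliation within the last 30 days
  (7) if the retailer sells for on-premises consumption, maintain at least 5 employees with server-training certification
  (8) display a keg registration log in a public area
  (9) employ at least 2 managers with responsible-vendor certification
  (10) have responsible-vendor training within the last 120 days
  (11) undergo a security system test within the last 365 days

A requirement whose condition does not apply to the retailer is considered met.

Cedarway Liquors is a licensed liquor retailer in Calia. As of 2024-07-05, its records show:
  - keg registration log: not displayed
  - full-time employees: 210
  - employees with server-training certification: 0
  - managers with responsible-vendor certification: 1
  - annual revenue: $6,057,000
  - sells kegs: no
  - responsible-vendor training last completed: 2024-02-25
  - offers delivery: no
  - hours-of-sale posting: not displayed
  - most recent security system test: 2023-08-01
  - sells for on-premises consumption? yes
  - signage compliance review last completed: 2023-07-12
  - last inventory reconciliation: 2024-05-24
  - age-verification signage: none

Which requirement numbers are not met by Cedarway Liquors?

3, 4, 6, 7, 8, 9, 10

1. condition 'sells kegs' does not hold → requirement n/a → met
2. condition 'offers delivery' does not hold → requirement n/a → met
3. hours-of-sale posting absent → not met
4. age-verification signage absent → not met
5. signage compliance review 359 days ago vs limit 365 → met
6. inventory reconciliation 42 days ago vs limit 30 → not met
7. condition 'sells for on-premises consumption' holds; employees with server-training certification 0 < 5 → not met
8. keg registration log absent → not met
9. managers with responsible-vendor certification 1 < 2 → not met
10. responsible-vendor training 131 days ago vs limit 120 → not met
11. security system test 339 days ago vs limit 365 → met
Not met: 3, 4, 6, 7, 8, 9, 10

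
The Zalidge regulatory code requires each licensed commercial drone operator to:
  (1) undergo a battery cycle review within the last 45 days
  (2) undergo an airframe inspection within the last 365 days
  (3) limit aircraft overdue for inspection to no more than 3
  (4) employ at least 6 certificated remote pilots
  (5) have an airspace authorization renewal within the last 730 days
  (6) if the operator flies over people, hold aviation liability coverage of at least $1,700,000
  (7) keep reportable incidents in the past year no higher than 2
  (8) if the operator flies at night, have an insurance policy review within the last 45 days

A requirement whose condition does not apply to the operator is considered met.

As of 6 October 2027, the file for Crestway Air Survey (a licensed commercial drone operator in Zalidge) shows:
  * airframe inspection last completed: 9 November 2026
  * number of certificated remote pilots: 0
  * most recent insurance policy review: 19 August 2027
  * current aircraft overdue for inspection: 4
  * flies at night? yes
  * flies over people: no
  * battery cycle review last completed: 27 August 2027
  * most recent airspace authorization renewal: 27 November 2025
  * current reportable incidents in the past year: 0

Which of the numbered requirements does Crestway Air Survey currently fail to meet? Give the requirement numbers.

1. battery cycle review 40 days ago vs limit 45 → met
2. airframe inspection 331 days ago vs limit 365 → met
3. aircraft overdue for inspection 4 > 3 → not met
4. certificated remote pilots 0 < 6 → not met
5. airspace authorization renewal 678 days ago vs limit 730 → met
6. condition 'flies over people' does not hold → requirement n/a → met
7. reportable incidents in the past year 0 ≤ 2 → met
8. condition 'flies at night' holds; insurance policy review 48 days ago vs limit 45 → not met
Not met: 3, 4, 8

3, 4, 8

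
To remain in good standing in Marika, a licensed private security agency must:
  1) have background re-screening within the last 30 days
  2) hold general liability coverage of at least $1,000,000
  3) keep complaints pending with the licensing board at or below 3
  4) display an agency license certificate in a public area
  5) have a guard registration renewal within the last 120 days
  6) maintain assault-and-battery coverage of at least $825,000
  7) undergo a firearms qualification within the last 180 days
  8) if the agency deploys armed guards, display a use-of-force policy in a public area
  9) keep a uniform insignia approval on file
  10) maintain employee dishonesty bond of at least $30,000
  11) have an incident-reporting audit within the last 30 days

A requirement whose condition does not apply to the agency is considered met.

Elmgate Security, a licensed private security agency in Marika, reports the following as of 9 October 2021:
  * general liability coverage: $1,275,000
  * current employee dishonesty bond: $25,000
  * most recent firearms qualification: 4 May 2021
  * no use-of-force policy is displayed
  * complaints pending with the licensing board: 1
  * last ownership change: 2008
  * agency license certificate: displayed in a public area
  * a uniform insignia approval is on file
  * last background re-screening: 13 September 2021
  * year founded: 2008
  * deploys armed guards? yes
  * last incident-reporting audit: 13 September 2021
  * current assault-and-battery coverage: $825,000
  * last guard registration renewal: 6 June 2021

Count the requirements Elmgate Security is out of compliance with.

1. background re-screening 26 days ago vs limit 30 → met
2. general liability coverage $1,275,000 ≥ $1,000,000 → met
3. complaints pending with the licensing board 1 ≤ 3 → met
4. agency license certificate present → met
5. guard registration renewal 125 days ago vs limit 120 → not met
6. assault-and-battery coverage $825,000 ≥ $825,000 → met
7. firearms qualification 158 days ago vs limit 180 → met
8. condition 'deploys armed guards' holds; use-of-force policy absent → not met
9. uniform insignia approval present → met
10. employee dishonesty bond $25,000 < $30,000 → not met
11. incident-reporting audit 26 days ago vs limit 30 → met
Not met: 3 of 11

3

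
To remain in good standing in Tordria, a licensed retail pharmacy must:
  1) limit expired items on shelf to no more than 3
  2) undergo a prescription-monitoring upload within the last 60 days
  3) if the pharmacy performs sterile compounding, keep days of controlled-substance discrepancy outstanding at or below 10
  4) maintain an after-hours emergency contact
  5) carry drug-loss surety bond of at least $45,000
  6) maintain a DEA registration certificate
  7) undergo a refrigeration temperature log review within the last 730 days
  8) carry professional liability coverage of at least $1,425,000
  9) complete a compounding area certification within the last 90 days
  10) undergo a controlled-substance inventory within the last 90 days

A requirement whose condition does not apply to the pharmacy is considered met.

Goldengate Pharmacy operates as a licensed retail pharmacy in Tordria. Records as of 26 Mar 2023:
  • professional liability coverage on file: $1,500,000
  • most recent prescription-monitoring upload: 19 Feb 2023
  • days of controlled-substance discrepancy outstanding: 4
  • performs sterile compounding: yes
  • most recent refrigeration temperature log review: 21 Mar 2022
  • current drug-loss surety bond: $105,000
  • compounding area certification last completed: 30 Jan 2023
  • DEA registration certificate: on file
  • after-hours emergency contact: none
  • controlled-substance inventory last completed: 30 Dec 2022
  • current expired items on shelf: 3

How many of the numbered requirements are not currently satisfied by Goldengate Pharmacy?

1. expired items on shelf 3 ≤ 3 → met
2. prescription-monitoring upload 35 days ago vs limit 60 → met
3. condition 'performs sterile compounding' holds; days of controlled-substance discrepancy outstanding 4 ≤ 10 → met
4. after-hours emergency contact absent → not met
5. drug-loss surety bond $105,000 ≥ $45,000 → met
6. DEA registration certificate present → met
7. refrigeration temperature log review 370 days ago vs limit 730 → met
8. professional liability coverage $1,500,000 ≥ $1,425,000 → met
9. compounding area certification 55 days ago vs limit 90 → met
10. controlled-substance inventory 86 days ago vs limit 90 → met
Not met: 1 of 10

1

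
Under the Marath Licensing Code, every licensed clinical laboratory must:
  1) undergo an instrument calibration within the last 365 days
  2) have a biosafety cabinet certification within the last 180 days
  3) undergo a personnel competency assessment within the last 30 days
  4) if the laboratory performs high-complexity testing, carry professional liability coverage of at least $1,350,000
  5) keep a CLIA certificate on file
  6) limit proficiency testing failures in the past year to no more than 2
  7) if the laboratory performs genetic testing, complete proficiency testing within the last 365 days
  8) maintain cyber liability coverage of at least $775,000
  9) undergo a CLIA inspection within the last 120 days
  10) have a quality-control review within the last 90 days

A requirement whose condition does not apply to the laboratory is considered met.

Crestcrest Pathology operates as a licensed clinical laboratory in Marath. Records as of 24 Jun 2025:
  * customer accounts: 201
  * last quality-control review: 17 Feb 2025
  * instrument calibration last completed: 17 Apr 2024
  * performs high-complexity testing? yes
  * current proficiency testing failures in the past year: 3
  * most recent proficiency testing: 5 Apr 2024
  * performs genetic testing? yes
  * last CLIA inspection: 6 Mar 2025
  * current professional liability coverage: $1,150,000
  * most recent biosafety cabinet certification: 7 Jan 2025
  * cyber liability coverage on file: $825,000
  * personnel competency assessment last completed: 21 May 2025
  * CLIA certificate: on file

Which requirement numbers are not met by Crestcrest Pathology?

1, 3, 4, 6, 7, 10

1. instrument calibration 433 days ago vs limit 365 → not met
2. biosafety cabinet certification 168 days ago vs limit 180 → met
3. personnel competency assessment 34 days ago vs limit 30 → not met
4. condition 'performs high-complexity testing' holds; professional liability coverage $1,150,000 < $1,350,000 → not met
5. CLIA certificate present → met
6. proficiency testing failures in the past year 3 > 2 → not met
7. condition 'performs genetic testing' holds; proficiency testing 445 days ago vs limit 365 → not met
8. cyber liability coverage $825,000 ≥ $775,000 → met
9. CLIA inspection 110 days ago vs limit 120 → met
10. quality-control review 127 days ago vs limit 90 → not met
Not met: 1, 3, 4, 6, 7, 10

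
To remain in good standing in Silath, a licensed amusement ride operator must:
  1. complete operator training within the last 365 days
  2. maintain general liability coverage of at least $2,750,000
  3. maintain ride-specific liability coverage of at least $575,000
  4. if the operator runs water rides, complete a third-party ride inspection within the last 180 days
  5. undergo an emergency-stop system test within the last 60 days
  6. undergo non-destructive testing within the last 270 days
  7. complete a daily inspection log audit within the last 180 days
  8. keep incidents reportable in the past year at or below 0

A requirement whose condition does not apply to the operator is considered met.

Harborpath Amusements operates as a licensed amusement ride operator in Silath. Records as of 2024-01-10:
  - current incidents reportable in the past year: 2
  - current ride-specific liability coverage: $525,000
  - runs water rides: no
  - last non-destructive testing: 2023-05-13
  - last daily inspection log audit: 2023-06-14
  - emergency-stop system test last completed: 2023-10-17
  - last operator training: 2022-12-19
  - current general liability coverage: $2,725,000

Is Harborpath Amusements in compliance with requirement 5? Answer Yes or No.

5. emergency-stop system test 85 days ago vs limit 60 → not met

No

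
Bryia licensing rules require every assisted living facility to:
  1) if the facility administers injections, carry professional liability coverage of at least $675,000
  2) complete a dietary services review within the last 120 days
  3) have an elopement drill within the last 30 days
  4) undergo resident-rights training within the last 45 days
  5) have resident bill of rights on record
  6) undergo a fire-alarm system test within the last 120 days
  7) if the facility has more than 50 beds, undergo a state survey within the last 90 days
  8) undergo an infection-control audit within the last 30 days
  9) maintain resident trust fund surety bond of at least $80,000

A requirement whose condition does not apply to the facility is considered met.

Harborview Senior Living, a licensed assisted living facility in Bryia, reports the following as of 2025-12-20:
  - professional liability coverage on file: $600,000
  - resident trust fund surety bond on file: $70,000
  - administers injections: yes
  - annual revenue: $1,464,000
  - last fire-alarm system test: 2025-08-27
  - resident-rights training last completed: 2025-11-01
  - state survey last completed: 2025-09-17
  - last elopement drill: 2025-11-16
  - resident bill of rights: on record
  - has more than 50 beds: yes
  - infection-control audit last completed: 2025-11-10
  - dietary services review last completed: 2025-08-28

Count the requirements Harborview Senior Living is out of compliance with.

1. condition 'administers injections' holds; professional liability coverage $600,000 < $675,000 → not met
2. dietary services review 114 days ago vs limit 120 → met
3. elopement drill 34 days ago vs limit 30 → not met
4. resident-rights training 49 days ago vs limit 45 → not met
5. resident bill of rights present → met
6. fire-alarm system test 115 days ago vs limit 120 → met
7. condition 'has more than 50 beds' holds; state survey 94 days ago vs limit 90 → not met
8. infection-control audit 40 days ago vs limit 30 → not met
9. resident trust fund surety bond $70,000 < $80,000 → not met
Not met: 6 of 9

6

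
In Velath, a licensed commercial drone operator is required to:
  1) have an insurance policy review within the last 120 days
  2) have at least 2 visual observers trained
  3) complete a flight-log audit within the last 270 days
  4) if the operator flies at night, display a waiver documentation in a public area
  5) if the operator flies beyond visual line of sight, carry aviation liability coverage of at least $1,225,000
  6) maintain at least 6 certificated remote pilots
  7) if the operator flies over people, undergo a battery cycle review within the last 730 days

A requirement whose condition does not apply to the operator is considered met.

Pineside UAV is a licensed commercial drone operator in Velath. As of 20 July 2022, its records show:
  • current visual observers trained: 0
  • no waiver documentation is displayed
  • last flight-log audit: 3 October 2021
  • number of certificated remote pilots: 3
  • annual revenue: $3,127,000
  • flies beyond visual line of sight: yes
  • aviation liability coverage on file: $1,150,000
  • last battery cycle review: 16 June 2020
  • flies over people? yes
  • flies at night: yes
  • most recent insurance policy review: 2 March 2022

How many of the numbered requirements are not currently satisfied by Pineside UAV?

7

1. insurance policy review 140 days ago vs limit 120 → not met
2. visual observers trained 0 < 2 → not met
3. flight-log audit 290 days ago vs limit 270 → not met
4. condition 'flies at night' holds; waiver documentation absent → not met
5. condition 'flies beyond visual line of sight' holds; aviation liability coverage $1,150,000 < $1,225,000 → not met
6. certificated remote pilots 3 < 6 → not met
7. condition 'flies over people' holds; battery cycle review 764 days ago vs limit 730 → not met
Not met: 7 of 7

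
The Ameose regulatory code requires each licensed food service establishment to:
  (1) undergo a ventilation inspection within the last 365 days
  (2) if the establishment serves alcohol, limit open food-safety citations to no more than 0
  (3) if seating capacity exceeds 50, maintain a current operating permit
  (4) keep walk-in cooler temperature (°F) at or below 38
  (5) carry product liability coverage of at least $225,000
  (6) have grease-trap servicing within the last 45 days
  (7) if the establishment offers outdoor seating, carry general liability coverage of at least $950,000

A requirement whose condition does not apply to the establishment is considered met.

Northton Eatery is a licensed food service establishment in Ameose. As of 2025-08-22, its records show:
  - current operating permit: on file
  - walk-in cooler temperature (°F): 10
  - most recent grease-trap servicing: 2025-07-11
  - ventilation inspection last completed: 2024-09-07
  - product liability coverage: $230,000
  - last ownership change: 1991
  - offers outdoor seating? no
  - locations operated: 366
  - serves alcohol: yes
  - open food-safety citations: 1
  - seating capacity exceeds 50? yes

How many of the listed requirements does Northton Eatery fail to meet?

1

1. ventilation inspection 349 days ago vs limit 365 → met
2. condition 'serves alcohol' holds; open food-safety citations 1 > 0 → not met
3. condition 'seating capacity exceeds 50' holds; current operating permit present → met
4. walk-in cooler temperature (°F) 10 ≤ 38 → met
5. product liability coverage $230,000 ≥ $225,000 → met
6. grease-trap servicing 42 days ago vs limit 45 → met
7. condition 'offers outdoor seating' does not hold → requirement n/a → met
Not met: 1 of 7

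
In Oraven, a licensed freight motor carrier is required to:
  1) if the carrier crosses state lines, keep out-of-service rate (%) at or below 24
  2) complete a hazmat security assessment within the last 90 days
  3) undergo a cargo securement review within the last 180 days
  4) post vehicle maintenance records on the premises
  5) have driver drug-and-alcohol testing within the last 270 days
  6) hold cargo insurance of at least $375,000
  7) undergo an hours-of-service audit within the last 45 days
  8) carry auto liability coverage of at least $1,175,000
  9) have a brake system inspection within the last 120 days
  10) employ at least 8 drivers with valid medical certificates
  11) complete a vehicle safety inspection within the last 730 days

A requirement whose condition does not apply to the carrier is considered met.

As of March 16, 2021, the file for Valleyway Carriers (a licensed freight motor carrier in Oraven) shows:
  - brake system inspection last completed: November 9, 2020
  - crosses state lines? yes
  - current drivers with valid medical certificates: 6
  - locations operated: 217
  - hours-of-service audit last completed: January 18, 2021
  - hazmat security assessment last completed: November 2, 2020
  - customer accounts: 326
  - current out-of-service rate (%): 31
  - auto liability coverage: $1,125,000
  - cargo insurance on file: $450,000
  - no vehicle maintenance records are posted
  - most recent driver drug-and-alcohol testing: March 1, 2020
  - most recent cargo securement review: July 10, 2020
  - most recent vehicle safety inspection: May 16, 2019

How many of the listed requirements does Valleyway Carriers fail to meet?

1. condition 'crosses state lines' holds; out-of-service rate (%) 31 > 24 → not met
2. hazmat security assessment 134 days ago vs limit 90 → not met
3. cargo securement review 249 days ago vs limit 180 → not met
4. vehicle maintenance records absent → not met
5. driver drug-and-alcohol testing 380 days ago vs limit 270 → not met
6. cargo insurance $450,000 ≥ $375,000 → met
7. hours-of-service audit 57 days ago vs limit 45 → not met
8. auto liability coverage $1,125,000 < $1,175,000 → not met
9. brake system inspection 127 days ago vs limit 120 → not met
10. drivers with valid medical certificates 6 < 8 → not met
11. vehicle safety inspection 670 days ago vs limit 730 → met
Not met: 9 of 11

9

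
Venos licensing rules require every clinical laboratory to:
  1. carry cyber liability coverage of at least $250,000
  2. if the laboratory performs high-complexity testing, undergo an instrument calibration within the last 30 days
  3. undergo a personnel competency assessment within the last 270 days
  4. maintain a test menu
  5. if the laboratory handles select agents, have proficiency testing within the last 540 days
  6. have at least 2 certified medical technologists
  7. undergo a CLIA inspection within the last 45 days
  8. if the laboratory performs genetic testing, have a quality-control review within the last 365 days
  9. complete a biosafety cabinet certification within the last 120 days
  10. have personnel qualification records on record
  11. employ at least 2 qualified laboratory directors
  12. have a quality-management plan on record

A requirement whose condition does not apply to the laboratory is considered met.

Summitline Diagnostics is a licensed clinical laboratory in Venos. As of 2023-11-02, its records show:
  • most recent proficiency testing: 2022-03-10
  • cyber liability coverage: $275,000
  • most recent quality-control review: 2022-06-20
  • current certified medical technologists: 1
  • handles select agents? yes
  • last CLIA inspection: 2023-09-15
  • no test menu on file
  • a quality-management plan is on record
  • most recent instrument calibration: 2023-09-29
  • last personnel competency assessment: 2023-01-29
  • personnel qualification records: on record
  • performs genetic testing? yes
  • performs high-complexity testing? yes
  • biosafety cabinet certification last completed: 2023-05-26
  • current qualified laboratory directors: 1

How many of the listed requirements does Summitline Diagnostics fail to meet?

1. cyber liability coverage $275,000 ≥ $250,000 → met
2. condition 'performs high-complexity testing' holds; instrument calibration 34 days ago vs limit 30 → not met
3. personnel competency assessment 277 days ago vs limit 270 → not met
4. test menu absent → not met
5. condition 'handles select agents' holds; proficiency testing 602 days ago vs limit 540 → not met
6. certified medical technologists 1 < 2 → not met
7. CLIA inspection 48 days ago vs limit 45 → not met
8. condition 'performs genetic testing' holds; quality-control review 500 days ago vs limit 365 → not met
9. biosafety cabinet certification 160 days ago vs limit 120 → not met
10. personnel qualification records present → met
11. qualified laboratory directors 1 < 2 → not met
12. quality-management plan present → met
Not met: 9 of 12

9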